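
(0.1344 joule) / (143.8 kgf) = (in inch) 0.003752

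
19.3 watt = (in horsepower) 0.02588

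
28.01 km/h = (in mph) 17.4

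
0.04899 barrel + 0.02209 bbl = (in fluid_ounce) 382.1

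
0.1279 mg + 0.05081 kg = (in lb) 0.112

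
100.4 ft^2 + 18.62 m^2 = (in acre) 0.006906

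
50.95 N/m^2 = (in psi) 0.00739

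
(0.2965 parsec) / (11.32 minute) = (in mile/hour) 3.013e+13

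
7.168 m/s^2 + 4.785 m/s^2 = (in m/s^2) 11.95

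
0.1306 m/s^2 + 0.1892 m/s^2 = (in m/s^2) 0.3198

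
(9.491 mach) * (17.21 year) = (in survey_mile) 1.09e+09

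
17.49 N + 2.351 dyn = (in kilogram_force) 1.783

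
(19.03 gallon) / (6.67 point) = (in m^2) 30.61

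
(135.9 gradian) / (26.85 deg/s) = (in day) 5.272e-05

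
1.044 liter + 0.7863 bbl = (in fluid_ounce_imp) 4437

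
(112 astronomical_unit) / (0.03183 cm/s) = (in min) 8.773e+14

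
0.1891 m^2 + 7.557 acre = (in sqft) 3.292e+05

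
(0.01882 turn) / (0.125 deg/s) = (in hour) 0.01506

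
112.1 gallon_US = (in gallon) 112.1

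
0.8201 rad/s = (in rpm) 7.831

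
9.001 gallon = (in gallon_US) 9.001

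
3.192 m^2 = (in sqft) 34.36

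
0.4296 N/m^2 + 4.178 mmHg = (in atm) 0.005502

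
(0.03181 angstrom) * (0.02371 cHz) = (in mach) 2.215e-18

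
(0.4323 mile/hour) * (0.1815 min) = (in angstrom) 2.105e+10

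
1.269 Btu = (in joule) 1339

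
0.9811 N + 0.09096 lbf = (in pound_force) 0.3115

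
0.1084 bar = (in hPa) 108.4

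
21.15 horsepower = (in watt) 1.577e+04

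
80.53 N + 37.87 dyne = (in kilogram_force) 8.212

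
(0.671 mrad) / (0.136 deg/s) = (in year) 8.964e-09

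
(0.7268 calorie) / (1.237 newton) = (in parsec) 7.967e-17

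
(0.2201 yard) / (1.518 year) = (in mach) 1.235e-11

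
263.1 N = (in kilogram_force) 26.83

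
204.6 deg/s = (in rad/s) 3.571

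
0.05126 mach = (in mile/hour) 39.04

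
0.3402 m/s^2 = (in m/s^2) 0.3402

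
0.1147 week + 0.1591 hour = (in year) 0.002218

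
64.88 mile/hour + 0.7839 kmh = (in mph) 65.37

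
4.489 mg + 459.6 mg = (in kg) 0.0004641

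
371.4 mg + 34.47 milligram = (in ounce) 0.01432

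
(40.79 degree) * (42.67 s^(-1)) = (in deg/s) 1741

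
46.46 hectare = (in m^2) 4.646e+05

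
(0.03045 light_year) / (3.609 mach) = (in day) 2.713e+06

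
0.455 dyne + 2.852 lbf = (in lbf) 2.852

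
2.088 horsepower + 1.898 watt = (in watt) 1559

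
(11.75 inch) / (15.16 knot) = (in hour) 1.063e-05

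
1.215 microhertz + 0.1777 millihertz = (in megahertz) 1.789e-10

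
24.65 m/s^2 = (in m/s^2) 24.65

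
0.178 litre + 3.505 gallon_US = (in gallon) 3.552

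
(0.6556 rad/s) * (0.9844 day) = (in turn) 8875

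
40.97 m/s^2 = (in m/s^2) 40.97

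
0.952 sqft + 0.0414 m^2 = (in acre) 3.209e-05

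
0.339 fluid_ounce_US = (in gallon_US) 0.002648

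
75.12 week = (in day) 525.8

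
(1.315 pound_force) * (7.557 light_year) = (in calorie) 9.995e+16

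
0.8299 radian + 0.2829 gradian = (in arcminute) 2868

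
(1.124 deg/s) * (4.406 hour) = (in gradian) 1.981e+04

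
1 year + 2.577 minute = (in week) 52.14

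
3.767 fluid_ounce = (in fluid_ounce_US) 3.767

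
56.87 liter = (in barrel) 0.3577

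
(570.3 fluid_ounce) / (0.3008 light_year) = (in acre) 1.464e-21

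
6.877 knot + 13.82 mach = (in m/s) 4709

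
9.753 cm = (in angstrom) 9.753e+08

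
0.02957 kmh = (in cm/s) 0.8214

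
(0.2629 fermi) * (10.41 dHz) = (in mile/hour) 6.122e-16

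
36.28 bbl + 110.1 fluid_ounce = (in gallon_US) 1525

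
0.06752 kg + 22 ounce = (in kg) 0.6912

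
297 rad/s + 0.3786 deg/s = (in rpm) 2836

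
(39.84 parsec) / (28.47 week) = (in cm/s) 7.14e+12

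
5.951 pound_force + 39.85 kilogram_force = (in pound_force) 93.81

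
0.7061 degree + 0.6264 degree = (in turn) 0.003701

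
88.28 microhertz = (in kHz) 8.828e-08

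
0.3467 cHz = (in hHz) 3.467e-05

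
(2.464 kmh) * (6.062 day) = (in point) 1.016e+09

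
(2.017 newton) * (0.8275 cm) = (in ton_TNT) 3.989e-12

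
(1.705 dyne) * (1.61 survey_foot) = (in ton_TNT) 2e-15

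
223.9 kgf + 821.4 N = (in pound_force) 678.3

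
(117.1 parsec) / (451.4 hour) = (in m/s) 2.224e+12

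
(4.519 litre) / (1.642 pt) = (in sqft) 83.97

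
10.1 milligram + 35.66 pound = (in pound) 35.66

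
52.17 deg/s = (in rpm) 8.695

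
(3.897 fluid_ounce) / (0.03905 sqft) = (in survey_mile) 1.974e-05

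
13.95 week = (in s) 8.437e+06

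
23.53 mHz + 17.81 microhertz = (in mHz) 23.55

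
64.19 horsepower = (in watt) 4.787e+04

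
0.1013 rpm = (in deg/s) 0.6078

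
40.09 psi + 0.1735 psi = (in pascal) 2.776e+05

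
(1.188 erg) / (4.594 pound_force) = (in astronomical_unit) 3.886e-20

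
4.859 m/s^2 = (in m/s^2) 4.859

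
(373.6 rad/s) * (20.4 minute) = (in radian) 4.573e+05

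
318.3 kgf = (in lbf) 701.7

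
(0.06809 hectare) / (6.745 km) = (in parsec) 3.272e-18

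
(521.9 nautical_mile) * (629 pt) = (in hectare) 21.45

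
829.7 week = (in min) 8.363e+06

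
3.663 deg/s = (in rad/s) 0.06393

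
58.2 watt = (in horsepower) 0.07805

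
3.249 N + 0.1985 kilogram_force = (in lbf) 1.168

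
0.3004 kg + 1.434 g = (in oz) 10.65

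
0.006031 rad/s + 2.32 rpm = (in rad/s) 0.249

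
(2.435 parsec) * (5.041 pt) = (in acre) 3.302e+10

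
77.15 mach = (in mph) 5.876e+04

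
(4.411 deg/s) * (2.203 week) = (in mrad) 1.026e+08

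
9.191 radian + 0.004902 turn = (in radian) 9.222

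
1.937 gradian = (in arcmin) 104.6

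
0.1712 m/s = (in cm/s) 17.12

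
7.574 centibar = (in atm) 0.07475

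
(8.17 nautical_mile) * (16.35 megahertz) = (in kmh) 8.906e+11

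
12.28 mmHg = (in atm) 0.01616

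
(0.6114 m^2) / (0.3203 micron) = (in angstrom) 1.909e+16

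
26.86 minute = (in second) 1612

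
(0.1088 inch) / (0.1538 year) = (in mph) 1.275e-09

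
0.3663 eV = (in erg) 5.869e-13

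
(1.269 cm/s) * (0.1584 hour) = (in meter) 7.236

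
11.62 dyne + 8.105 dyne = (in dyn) 19.72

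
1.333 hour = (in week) 0.007935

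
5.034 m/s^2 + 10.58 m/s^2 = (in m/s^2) 15.61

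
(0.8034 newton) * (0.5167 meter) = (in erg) 4.151e+06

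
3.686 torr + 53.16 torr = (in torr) 56.85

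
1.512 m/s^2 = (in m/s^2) 1.512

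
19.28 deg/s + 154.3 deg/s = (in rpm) 28.93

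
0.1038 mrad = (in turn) 1.652e-05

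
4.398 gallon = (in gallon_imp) 3.662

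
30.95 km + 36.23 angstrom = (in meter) 3.095e+04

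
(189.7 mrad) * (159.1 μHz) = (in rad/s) 3.018e-05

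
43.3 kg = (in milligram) 4.33e+07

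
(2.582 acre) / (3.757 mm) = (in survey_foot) 9.125e+06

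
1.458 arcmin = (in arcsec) 87.48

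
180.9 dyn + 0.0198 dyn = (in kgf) 0.0001845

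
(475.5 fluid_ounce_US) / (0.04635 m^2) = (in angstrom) 3.034e+09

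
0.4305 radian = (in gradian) 27.41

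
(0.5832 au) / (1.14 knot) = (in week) 2.46e+05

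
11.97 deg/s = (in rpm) 1.995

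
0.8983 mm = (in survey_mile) 5.582e-07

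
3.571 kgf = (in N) 35.02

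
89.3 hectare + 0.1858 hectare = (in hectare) 89.49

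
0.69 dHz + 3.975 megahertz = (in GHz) 0.003975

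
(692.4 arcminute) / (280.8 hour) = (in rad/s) 1.992e-07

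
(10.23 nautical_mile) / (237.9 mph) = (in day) 0.002062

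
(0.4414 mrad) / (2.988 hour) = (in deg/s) 2.351e-06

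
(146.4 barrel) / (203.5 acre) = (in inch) 0.001113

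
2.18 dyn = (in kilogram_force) 2.223e-06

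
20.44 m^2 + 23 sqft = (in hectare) 0.002258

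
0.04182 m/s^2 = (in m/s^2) 0.04182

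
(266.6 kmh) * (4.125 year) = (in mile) 5.986e+06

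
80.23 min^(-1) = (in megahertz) 1.337e-06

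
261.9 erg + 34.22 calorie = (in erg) 1.432e+09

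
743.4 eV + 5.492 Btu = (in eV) 3.617e+22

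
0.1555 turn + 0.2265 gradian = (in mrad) 980.6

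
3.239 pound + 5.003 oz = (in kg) 1.611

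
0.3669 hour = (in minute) 22.01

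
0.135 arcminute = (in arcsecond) 8.1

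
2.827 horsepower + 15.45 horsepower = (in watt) 1.363e+04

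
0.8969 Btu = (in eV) 5.906e+21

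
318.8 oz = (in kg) 9.038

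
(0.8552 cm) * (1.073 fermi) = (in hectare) 9.176e-22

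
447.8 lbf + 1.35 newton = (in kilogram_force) 203.3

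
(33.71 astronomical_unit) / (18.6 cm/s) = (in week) 4.483e+07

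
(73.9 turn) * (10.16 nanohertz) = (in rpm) 4.505e-05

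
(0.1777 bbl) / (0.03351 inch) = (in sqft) 357.3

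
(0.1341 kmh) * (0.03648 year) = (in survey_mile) 26.63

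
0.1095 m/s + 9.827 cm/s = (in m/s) 0.2078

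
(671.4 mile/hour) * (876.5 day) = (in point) 6.443e+13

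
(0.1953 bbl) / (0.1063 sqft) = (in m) 3.144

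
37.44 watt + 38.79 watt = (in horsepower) 0.1022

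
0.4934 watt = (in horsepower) 0.0006617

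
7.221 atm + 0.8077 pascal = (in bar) 7.317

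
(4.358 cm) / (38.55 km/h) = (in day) 4.71e-08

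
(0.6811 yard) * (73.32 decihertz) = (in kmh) 16.44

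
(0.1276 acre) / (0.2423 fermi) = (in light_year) 225.3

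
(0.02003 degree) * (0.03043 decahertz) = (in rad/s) 0.0001064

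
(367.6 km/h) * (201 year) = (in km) 6.473e+08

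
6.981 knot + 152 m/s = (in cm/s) 1.556e+04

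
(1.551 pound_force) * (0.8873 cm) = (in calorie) 0.01463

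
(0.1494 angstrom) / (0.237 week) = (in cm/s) 1.042e-14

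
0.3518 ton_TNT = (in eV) 9.187e+27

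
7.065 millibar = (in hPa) 7.065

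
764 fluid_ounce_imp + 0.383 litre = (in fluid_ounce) 747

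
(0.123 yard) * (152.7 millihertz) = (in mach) 5.044e-05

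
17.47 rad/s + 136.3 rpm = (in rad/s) 31.74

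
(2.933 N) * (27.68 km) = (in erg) 8.119e+11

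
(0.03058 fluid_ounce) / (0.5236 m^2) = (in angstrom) 1.727e+04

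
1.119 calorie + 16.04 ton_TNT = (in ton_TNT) 16.04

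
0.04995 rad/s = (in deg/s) 2.862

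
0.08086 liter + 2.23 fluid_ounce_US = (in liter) 0.1468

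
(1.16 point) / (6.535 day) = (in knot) 1.409e-09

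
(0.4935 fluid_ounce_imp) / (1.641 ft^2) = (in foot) 0.0003018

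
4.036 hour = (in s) 1.453e+04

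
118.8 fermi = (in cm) 1.188e-11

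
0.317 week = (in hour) 53.26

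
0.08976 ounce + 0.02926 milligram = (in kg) 0.002545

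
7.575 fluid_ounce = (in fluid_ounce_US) 7.575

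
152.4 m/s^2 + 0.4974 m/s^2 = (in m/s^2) 152.9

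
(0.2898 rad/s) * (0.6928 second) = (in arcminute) 690.2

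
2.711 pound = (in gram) 1230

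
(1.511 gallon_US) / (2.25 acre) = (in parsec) 2.036e-23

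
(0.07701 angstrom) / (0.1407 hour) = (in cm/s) 1.52e-12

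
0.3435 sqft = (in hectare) 3.191e-06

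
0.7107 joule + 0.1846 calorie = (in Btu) 0.001406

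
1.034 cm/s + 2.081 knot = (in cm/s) 108.1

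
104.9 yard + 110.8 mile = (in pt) 5.057e+08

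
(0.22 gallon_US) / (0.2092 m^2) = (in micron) 3981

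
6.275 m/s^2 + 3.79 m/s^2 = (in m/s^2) 10.07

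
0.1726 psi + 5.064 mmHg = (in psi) 0.2705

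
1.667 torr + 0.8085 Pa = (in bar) 0.002231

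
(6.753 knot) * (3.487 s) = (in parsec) 3.926e-16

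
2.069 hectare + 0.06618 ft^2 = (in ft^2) 2.227e+05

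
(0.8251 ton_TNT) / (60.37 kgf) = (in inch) 2.296e+08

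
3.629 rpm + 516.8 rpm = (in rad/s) 54.5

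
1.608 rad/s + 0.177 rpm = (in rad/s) 1.627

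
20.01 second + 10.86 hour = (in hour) 10.87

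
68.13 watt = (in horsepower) 0.09136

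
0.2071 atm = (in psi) 3.044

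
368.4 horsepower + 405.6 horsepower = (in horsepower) 774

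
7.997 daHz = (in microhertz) 7.997e+07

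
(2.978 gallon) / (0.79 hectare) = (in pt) 0.004045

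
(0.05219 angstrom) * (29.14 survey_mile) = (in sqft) 2.634e-06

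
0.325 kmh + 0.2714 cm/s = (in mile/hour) 0.208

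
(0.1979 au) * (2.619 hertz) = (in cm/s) 7.754e+12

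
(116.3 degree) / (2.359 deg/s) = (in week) 8.152e-05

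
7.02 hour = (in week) 0.04179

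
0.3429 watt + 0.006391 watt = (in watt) 0.3493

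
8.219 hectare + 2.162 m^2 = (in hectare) 8.219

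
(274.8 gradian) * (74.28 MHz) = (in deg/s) 1.837e+10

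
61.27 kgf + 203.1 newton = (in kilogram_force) 81.98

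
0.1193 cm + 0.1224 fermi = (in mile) 7.413e-07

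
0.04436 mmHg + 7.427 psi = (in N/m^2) 5.121e+04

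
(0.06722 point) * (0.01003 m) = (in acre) 5.877e-11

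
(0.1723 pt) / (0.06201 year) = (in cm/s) 3.108e-09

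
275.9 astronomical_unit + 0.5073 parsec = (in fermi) 1.569e+31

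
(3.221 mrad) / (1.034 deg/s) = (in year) 5.66e-09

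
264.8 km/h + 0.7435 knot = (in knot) 143.7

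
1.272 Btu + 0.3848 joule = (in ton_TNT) 3.208e-07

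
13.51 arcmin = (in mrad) 3.93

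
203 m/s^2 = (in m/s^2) 203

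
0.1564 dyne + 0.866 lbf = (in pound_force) 0.866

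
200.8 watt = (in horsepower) 0.2693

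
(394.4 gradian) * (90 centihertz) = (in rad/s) 5.576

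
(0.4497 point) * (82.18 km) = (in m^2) 13.04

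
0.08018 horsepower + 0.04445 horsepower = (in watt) 92.94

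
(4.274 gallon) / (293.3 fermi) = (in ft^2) 5.938e+11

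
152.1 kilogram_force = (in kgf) 152.1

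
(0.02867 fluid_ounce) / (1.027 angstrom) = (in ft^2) 8.886e+04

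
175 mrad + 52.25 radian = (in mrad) 5.242e+04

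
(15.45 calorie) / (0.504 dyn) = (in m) 1.283e+07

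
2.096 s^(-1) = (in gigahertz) 2.096e-09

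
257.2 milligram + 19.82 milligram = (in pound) 0.0006107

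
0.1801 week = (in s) 1.089e+05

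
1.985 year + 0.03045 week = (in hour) 1.739e+04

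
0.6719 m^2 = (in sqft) 7.232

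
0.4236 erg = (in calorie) 1.012e-08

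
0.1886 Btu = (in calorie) 47.56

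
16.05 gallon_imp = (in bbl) 0.4589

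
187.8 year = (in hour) 1.645e+06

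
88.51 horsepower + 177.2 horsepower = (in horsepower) 265.7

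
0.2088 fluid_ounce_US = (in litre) 0.006175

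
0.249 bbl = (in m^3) 0.03959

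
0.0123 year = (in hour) 107.7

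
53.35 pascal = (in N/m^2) 53.35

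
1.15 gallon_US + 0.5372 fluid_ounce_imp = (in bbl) 0.02748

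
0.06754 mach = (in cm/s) 2300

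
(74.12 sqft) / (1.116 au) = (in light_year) 4.36e-27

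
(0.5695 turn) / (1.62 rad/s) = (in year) 7.004e-08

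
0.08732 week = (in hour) 14.67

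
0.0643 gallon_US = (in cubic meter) 0.0002434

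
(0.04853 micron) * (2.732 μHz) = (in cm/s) 1.326e-11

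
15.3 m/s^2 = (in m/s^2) 15.3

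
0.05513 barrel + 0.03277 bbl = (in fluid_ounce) 472.6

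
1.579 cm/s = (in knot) 0.03069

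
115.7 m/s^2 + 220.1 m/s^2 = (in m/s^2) 335.8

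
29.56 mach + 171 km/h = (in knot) 1.966e+04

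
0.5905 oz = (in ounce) 0.5905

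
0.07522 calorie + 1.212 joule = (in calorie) 0.3649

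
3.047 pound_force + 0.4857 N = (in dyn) 1.404e+06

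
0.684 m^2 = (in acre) 0.000169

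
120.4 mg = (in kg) 0.0001204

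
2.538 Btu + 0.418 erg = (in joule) 2678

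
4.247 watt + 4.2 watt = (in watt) 8.447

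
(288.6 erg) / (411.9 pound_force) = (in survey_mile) 9.787e-12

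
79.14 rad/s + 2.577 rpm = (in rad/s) 79.41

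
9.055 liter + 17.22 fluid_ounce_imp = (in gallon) 2.521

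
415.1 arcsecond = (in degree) 0.1153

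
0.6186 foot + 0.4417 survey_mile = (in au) 4.753e-09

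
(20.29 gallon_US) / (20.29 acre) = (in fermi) 9.354e+08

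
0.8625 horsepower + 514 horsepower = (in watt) 3.839e+05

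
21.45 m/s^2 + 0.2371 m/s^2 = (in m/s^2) 21.69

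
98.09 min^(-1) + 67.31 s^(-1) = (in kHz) 0.06894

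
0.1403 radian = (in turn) 0.02233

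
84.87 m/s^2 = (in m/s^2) 84.87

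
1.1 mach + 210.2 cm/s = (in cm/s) 3.767e+04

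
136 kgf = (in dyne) 1.334e+08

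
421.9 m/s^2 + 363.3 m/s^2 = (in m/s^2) 785.2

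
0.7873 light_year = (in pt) 2.111e+19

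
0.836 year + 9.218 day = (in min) 4.527e+05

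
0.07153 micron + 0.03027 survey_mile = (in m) 48.71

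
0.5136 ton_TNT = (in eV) 1.341e+28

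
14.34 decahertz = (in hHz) 1.434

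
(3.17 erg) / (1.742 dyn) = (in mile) 1.131e-05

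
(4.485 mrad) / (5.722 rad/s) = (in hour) 2.177e-07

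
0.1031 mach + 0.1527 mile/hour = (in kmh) 126.6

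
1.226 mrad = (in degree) 0.07024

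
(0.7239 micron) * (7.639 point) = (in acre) 4.821e-13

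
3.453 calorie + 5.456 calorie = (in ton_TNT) 8.909e-09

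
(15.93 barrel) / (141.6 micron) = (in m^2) 1.789e+04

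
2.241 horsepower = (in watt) 1671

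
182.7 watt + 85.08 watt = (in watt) 267.8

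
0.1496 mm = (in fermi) 1.496e+11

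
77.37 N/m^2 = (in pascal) 77.37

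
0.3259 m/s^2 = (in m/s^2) 0.3259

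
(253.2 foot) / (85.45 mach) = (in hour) 7.368e-07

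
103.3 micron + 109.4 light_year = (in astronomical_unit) 6.919e+06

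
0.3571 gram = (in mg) 357.1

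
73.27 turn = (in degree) 2.638e+04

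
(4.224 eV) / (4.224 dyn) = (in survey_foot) 5.256e-14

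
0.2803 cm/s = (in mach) 8.232e-06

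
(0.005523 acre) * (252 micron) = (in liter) 5.632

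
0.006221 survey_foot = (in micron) 1896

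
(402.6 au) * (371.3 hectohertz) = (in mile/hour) 5.002e+18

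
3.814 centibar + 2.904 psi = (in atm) 0.2352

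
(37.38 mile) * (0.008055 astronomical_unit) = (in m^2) 7.249e+13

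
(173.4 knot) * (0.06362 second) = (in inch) 223.4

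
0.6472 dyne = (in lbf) 1.455e-06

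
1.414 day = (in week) 0.202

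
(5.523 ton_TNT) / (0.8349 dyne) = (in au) 1.85e+04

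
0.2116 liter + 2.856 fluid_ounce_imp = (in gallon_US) 0.07734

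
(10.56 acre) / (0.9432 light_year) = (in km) 4.789e-15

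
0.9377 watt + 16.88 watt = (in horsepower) 0.02389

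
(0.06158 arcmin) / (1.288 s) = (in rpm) 0.0001328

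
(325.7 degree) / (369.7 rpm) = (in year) 4.656e-09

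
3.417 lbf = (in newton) 15.2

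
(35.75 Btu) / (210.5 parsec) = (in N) 5.807e-15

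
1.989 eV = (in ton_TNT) 7.616e-29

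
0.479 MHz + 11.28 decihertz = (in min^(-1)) 2.874e+07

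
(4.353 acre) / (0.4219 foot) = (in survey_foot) 4.494e+05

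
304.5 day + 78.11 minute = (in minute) 4.386e+05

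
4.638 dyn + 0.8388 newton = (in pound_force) 0.1886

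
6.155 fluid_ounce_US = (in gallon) 0.04809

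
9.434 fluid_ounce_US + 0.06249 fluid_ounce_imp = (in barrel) 0.001766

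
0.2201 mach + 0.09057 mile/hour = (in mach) 0.2202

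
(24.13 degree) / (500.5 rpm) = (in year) 2.548e-10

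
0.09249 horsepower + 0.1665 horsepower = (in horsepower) 0.259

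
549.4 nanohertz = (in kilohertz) 5.494e-10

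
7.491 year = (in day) 2734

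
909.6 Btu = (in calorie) 2.294e+05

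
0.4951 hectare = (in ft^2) 5.329e+04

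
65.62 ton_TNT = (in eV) 1.714e+30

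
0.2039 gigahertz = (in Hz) 2.039e+08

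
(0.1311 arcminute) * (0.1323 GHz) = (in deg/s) 2.891e+05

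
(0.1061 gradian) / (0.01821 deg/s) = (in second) 5.244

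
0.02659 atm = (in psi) 0.3908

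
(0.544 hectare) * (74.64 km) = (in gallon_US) 1.073e+11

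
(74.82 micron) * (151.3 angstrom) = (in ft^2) 1.219e-11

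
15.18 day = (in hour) 364.3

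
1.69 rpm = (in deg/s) 10.14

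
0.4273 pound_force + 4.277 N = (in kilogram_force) 0.63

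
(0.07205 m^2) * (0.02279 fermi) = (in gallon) 4.338e-16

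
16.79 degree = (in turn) 0.04664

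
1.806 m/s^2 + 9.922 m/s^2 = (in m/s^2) 11.73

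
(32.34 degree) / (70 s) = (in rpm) 0.077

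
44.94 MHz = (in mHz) 4.494e+10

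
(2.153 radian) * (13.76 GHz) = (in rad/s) 2.963e+10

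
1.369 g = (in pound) 0.003018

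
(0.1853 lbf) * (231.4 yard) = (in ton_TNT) 4.168e-08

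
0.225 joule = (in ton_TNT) 5.378e-11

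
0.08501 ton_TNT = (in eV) 2.22e+27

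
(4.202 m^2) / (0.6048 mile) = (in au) 2.886e-14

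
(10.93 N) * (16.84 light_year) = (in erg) 1.741e+25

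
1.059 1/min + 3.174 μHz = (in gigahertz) 1.765e-11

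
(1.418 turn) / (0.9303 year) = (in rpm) 2.9e-06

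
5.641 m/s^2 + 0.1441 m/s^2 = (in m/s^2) 5.785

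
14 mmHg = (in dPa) 1.867e+04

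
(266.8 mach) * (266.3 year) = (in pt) 2.163e+18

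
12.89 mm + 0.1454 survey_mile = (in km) 0.234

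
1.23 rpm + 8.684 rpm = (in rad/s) 1.038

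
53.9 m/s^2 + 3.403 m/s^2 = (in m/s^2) 57.3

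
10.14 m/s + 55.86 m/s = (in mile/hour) 147.6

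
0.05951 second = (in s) 0.05951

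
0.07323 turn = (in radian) 0.4601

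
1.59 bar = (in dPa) 1.59e+06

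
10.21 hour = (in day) 0.4254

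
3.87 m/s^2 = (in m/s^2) 3.87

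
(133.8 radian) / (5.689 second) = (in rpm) 224.6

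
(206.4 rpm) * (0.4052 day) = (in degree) 4.336e+07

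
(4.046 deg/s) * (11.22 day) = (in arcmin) 2.353e+08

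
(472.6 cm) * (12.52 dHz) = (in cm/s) 591.7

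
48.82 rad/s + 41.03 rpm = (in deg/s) 3043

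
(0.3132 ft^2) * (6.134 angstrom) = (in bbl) 1.123e-10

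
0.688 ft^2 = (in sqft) 0.688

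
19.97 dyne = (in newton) 0.0001997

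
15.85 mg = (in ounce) 0.0005591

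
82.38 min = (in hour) 1.373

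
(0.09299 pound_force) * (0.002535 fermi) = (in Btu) 9.939e-22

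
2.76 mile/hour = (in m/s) 1.234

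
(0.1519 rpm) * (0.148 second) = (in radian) 0.002354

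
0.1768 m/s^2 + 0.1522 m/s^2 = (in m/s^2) 0.329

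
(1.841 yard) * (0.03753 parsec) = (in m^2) 1.949e+15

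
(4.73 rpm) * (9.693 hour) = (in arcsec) 3.565e+09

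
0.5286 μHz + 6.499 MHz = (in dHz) 6.499e+07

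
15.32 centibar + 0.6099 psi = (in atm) 0.1927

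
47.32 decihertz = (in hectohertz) 0.04732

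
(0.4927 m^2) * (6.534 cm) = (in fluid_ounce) 1089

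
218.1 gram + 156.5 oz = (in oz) 164.2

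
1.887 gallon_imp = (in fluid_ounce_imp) 301.9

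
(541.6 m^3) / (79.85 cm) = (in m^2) 678.3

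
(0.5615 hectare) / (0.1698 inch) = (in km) 1302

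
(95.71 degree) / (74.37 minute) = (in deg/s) 0.02145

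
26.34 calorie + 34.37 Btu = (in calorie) 8693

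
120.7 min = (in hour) 2.012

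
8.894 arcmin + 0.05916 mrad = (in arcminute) 9.097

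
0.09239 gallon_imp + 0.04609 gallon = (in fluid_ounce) 20.1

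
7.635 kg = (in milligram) 7.635e+06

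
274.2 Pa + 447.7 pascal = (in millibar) 7.219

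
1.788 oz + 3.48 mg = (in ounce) 1.788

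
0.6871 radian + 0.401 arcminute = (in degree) 39.37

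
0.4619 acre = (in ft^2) 2.012e+04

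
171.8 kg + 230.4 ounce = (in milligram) 1.783e+08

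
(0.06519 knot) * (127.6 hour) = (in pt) 4.367e+07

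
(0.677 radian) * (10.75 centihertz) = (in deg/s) 4.17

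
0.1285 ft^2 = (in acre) 2.95e-06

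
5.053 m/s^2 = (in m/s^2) 5.053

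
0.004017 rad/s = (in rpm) 0.03836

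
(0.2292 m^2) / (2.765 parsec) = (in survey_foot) 8.814e-18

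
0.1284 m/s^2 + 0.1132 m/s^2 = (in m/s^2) 0.2416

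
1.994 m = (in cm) 199.4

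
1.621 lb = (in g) 735.3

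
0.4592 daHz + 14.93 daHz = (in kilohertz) 0.1539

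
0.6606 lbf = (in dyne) 2.938e+05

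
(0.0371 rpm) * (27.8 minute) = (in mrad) 6480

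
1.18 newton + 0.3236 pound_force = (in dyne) 2.619e+05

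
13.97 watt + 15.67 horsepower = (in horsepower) 15.69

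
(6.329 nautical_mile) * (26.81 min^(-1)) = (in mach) 15.38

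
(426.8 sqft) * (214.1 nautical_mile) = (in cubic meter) 1.572e+07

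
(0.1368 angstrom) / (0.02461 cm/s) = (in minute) 9.265e-10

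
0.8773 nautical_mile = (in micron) 1.625e+09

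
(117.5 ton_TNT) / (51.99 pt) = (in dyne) 2.68e+18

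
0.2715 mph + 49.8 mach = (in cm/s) 1.696e+06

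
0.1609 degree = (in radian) 0.002808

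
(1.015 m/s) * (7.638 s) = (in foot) 25.43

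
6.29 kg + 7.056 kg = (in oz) 470.8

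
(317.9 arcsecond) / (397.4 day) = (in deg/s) 2.572e-09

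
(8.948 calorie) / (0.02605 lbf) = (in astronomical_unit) 2.16e-09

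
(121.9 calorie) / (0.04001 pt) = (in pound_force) 8.123e+06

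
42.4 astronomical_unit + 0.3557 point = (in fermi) 6.343e+27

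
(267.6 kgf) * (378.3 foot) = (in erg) 3.026e+12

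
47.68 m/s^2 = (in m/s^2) 47.68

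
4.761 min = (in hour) 0.07935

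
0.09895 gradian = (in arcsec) 320.6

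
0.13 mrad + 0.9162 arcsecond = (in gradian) 0.008559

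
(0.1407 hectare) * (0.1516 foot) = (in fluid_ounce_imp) 2.288e+06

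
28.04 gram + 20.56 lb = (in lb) 20.62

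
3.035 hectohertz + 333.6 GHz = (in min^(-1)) 2.002e+13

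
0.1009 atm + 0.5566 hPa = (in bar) 0.1028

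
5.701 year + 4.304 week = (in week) 301.6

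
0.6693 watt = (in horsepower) 0.0008975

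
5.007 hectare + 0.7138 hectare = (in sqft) 6.158e+05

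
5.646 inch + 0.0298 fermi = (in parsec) 4.648e-18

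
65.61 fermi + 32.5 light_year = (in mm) 3.075e+20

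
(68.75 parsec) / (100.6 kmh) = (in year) 2.407e+09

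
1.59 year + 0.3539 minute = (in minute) 8.357e+05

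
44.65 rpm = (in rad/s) 4.676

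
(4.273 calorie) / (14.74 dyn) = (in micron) 1.213e+11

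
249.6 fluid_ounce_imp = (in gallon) 1.873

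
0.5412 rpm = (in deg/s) 3.247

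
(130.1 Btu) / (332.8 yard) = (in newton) 451.1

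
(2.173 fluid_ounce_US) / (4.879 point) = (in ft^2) 0.4019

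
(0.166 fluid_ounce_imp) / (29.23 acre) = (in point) 1.13e-07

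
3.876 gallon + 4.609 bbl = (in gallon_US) 197.5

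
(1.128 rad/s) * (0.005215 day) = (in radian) 508.2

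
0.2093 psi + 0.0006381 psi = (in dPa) 1.447e+04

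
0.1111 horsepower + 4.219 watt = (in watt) 87.07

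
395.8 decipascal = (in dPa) 395.8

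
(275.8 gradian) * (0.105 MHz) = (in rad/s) 4.549e+05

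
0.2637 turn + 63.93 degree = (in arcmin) 9532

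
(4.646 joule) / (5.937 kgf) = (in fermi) 7.98e+13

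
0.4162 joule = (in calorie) 0.09947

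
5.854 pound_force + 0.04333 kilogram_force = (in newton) 26.46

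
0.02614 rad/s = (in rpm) 0.2496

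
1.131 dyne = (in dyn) 1.131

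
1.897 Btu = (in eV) 1.249e+22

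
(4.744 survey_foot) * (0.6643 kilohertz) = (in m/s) 960.6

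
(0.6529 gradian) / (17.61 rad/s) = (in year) 1.847e-11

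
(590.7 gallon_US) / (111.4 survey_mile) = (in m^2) 1.247e-05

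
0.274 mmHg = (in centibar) 0.03653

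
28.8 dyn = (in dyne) 28.8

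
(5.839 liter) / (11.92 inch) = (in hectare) 1.929e-06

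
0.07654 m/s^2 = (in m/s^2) 0.07654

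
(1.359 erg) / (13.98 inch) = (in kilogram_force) 3.903e-08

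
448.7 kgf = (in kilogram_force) 448.7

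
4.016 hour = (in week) 0.0239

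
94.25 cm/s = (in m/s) 0.9425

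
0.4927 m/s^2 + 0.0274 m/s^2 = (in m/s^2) 0.5201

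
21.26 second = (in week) 3.515e-05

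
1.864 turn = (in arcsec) 2.416e+06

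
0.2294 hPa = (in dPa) 229.4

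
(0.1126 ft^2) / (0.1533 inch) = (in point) 7615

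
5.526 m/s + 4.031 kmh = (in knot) 12.92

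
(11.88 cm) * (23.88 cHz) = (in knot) 0.05515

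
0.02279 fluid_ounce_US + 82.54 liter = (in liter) 82.54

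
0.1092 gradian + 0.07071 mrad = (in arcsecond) 368.4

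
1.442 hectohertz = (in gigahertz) 1.442e-07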